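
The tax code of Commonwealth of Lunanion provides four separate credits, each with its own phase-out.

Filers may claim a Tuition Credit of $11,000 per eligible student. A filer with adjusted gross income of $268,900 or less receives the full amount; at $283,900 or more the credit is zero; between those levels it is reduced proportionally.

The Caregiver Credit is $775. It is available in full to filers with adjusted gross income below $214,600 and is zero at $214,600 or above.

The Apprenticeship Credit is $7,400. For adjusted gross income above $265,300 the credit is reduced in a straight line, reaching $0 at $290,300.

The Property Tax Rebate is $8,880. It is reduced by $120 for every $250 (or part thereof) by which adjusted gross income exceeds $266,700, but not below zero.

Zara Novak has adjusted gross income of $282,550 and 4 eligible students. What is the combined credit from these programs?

Tuition Credit: base = 4 × $11,000 = $44,000. $282,550 is $13,650 into a $15,000 phase-out range, leaving 1,350/15,000 of the credit: $44,000 × 1,350/15,000 = $3,960.
Caregiver Credit: $282,550 meets or exceeds the $214,600 cutoff, so the credit is $0.
Apprenticeship Credit: $282,550 is $17,250 into a $25,000 phase-out range, leaving 7,750/25,000 of the credit: $7,400 × 7,750/25,000 = $2,294.
Property Tax Rebate: income exceeds $266,700 by $15,850, which is 64 full-or-partial $250 increments; reduction = 64 × $120 = $7,680, leaving $1,200.
Total: $3,960 + $0 + $2,294 + $1,200 = $7,454.

$7,454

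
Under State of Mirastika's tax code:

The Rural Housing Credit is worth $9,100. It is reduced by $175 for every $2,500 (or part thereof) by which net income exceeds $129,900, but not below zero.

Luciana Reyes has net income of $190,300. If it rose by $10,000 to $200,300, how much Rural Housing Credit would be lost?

$700

At $190,300 — income exceeds $129,900 by $60,400, which is 25 full-or-partial $2,500 increments; reduction = 25 × $175 = $4,375, leaving $4,725.
At $200,300 — income exceeds $129,900 by $70,400, which is 29 full-or-partial $2,500 increments; reduction = 29 × $175 = $5,075, leaving $4,025.
Lost: $4,725 − $4,025 = $700.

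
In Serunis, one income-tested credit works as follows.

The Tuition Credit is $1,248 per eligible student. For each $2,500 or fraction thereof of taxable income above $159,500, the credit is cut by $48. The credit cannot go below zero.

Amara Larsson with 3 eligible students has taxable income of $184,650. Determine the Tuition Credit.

$3,216

Tuition Credit: base = 3 × $1,248 = $3,744. income exceeds $159,500 by $25,150, which is 11 full-or-partial $2,500 increments; reduction = 11 × $48 = $528, leaving $3,216.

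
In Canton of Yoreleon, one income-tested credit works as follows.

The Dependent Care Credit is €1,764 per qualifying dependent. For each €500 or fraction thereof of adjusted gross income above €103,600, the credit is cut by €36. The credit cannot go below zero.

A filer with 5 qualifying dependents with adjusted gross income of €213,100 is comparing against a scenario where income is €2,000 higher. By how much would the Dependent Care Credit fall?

€144

At €213,100 — base = 5 × €1,764 = €8,820. income exceeds €103,600 by €109,500, which is 219 full-or-partial €500 increments; reduction = 219 × €36 = €7,884, leaving €936.
At €215,100 — base = 5 × €1,764 = €8,820. income exceeds €103,600 by €111,500, which is 223 full-or-partial €500 increments; reduction = 223 × €36 = €8,028, leaving €792.
Lost: €936 − €792 = €144.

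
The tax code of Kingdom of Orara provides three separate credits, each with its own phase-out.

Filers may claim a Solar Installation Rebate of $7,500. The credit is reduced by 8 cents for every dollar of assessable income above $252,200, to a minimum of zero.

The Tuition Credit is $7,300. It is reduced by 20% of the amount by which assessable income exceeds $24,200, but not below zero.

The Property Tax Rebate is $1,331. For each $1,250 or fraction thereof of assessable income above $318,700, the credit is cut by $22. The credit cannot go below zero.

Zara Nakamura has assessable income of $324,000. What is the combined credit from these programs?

Solar Installation Rebate: 8% of the $71,800 excess over $252,200 is $5,744; credit = $7,500 − $5,744 = $1,756.
Tuition Credit: 20% of the $299,800 excess over $24,200 is $59,960 ≥ base, so the credit is $0.
Property Tax Rebate: income exceeds $318,700 by $5,300, which is 5 full-or-partial $1,250 increments; reduction = 5 × $22 = $110, leaving $1,221.
Total: $1,756 + $0 + $1,221 = $2,977.

$2,977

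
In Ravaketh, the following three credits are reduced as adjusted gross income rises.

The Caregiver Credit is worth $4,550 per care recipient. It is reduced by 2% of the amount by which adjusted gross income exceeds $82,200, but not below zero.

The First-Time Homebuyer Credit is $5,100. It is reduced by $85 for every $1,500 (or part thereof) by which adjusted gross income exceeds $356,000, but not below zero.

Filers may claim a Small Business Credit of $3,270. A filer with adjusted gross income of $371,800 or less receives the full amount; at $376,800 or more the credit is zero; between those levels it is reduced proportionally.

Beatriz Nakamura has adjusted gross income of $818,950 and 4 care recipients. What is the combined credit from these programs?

$3,465

Caregiver Credit: base = 4 × $4,550 = $18,200. 2% of the $736,750 excess over $82,200 is $14,735; credit = $18,200 − $14,735 = $3,465.
First-Time Homebuyer Credit: income exceeds $356,000 by $462,950 → 309 increments × $85 = $26,265 ≥ base, so the credit is $0.
Small Business Credit: $818,950 is at or above $376,800, so the credit is $0.
Total: $3,465 + $0 + $0 = $3,465.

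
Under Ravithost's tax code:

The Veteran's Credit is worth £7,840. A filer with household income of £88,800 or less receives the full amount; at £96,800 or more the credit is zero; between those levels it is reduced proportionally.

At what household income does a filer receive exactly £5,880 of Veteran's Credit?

£90,800

£5,880 is 5,880/7,840 of the full £7,840, so 1,960/7,840 of the £8,000 range has been used: income = £88,800 + £8,000 × 1,960/7,840 = £90,800.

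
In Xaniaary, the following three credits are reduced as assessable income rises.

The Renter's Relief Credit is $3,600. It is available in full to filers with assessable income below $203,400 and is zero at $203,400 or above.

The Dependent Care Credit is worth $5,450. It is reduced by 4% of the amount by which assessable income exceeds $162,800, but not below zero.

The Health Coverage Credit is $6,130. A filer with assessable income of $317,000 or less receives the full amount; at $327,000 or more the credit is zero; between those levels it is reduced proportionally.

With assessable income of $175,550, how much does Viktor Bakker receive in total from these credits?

$14,670

Renter's Relief Credit: $175,550 is below the $203,400 cutoff, so the full $3,600 applies.
Dependent Care Credit: 4% of the $12,750 excess over $162,800 is $510; credit = $5,450 − $510 = $4,940.
Health Coverage Credit: $175,550 is at or below the $317,000 threshold, so the full $6,130 applies.
Total: $3,600 + $4,940 + $6,130 = $14,670.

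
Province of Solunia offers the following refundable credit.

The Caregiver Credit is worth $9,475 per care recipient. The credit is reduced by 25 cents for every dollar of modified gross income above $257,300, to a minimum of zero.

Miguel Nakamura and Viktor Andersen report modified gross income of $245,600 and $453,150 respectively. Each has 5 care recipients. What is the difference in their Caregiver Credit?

$47,375

Miguel ($245,600): Caregiver Credit: base = 5 × $9,475 = $47,375. $245,600 is at or below the $257,300 threshold, so the full $47,375 applies.
Viktor ($453,150): Caregiver Credit: base = 5 × $9,475 = $47,375. 25% of the $195,850 excess over $257,300 is $48,962.50 ≥ base, so the credit is $0.
Difference: |$47,375 − $0| = $47,375.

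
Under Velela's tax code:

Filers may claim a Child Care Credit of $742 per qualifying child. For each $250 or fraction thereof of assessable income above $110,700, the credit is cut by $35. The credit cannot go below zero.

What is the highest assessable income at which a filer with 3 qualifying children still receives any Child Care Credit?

Full credit = 3 × $742 = $2,226.
After 63 increments the reduction is 63 × $35 = $2,205, leaving $21; one more increment wipes it out. Increment 63 ends at excess 63 × $250 = $15,750, so the highest qualifying income is $110,700 + $15,750 = $126,450.

$126,450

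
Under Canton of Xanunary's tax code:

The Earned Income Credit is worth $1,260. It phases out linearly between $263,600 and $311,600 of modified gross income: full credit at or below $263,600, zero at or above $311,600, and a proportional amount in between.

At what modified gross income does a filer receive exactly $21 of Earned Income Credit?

$310,800

$21 is 21/1,260 of the full $1,260, so 1,239/1,260 of the $48,000 range has been used: income = $263,600 + $48,000 × 1,239/1,260 = $310,800.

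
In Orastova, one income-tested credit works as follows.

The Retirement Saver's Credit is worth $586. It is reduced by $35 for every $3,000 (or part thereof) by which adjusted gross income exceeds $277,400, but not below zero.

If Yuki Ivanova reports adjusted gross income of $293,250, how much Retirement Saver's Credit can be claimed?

$376

Retirement Saver's Credit: income exceeds $277,400 by $15,850, which is 6 full-or-partial $3,000 increments; reduction = 6 × $35 = $210, leaving $376.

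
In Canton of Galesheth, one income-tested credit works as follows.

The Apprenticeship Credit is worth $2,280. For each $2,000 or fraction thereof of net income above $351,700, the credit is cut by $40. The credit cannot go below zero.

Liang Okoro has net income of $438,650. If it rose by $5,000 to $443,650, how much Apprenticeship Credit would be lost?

$80

At $438,650 — income exceeds $351,700 by $86,950, which is 44 full-or-partial $2,000 increments; reduction = 44 × $40 = $1,760, leaving $520.
At $443,650 — income exceeds $351,700 by $91,950, which is 46 full-or-partial $2,000 increments; reduction = 46 × $40 = $1,840, leaving $440.
Lost: $520 − $440 = $80.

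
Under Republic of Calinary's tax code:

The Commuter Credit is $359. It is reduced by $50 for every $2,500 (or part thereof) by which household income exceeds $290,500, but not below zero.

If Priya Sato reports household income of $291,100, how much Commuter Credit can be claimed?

$309

Commuter Credit: income exceeds $290,500 by $600, which is 1 full-or-partial $2,500 increment; reduction = 1 × $50 = $50, leaving $309.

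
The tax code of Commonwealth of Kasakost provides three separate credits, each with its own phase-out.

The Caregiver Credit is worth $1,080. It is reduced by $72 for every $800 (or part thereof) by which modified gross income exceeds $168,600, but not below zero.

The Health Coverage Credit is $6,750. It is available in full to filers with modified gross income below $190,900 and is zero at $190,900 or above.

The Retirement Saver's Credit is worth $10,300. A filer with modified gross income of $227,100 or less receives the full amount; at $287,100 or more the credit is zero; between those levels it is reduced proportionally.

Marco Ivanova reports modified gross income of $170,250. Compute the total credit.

$17,914

Caregiver Credit: income exceeds $168,600 by $1,650, which is 3 full-or-partial $800 increments; reduction = 3 × $72 = $216, leaving $864.
Health Coverage Credit: $170,250 is below the $190,900 cutoff, so the full $6,750 applies.
Retirement Saver's Credit: $170,250 is at or below the $227,100 threshold, so the full $10,300 applies.
Total: $864 + $6,750 + $10,300 = $17,914.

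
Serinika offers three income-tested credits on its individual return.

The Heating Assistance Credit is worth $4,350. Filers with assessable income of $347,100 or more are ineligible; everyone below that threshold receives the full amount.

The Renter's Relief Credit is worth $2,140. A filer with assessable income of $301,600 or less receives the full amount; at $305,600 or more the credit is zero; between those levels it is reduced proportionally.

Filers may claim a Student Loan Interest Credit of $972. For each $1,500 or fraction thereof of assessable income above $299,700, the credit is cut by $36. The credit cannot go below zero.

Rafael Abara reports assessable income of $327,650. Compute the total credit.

$4,638

Heating Assistance Credit: $327,650 is below the $347,100 cutoff, so the full $4,350 applies.
Renter's Relief Credit: $327,650 is at or above $305,600, so the credit is $0.
Student Loan Interest Credit: income exceeds $299,700 by $27,950, which is 19 full-or-partial $1,500 increments; reduction = 19 × $36 = $684, leaving $288.
Total: $4,350 + $0 + $288 = $4,638.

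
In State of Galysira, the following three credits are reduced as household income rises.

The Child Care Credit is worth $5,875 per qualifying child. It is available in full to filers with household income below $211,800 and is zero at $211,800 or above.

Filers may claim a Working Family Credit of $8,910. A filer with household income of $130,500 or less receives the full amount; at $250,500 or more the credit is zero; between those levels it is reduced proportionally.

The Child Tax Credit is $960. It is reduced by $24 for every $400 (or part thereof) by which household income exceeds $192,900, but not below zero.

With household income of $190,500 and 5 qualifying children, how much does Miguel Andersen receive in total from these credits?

$34,790

Child Care Credit: base = 5 × $5,875 = $29,375. $190,500 is below the $211,800 cutoff, so the full $29,375 applies.
Working Family Credit: $190,500 is $60,000 into a $120,000 phase-out range, leaving 60,000/120,000 of the credit: $8,910 × 60,000/120,000 = $4,455.
Child Tax Credit: $190,500 is at or below the $192,900 threshold, so the full $960 applies.
Total: $29,375 + $4,455 + $960 = $34,790.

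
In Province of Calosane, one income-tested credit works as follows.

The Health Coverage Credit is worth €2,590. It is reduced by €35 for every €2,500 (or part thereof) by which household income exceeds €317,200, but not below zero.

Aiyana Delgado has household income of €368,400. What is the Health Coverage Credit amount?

€1,855

Health Coverage Credit: income exceeds €317,200 by €51,200, which is 21 full-or-partial €2,500 increments; reduction = 21 × €35 = €735, leaving €1,855.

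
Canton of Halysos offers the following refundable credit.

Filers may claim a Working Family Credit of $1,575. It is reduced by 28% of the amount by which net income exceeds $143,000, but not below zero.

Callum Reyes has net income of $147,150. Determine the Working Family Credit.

$413

Working Family Credit: 28% of the $4,150 excess over $143,000 is $1,162; credit = $1,575 − $1,162 = $413.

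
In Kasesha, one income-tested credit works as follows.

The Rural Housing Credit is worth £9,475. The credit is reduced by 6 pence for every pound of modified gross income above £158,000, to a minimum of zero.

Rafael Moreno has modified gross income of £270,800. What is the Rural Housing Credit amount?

Rural Housing Credit: 6% of the £112,800 excess over £158,000 is £6,768; credit = £9,475 − £6,768 = £2,707.

£2,707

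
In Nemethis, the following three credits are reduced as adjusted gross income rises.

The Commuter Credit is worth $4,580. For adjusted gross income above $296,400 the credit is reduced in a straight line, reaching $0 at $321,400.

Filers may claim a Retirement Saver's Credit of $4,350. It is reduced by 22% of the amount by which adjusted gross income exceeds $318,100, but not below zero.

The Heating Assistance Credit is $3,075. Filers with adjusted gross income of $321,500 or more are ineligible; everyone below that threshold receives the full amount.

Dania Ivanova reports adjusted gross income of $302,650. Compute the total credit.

$10,860

Commuter Credit: $302,650 is $6,250 into a $25,000 phase-out range, leaving 18,750/25,000 of the credit: $4,580 × 18,750/25,000 = $3,435.
Retirement Saver's Credit: $302,650 is at or below the $318,100 threshold, so the full $4,350 applies.
Heating Assistance Credit: $302,650 is below the $321,500 cutoff, so the full $3,075 applies.
Total: $3,435 + $4,350 + $3,075 = $10,860.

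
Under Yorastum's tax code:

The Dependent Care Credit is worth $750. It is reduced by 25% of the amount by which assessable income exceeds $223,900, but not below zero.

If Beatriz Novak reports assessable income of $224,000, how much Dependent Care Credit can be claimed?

Dependent Care Credit: 25% of the $100 excess over $223,900 is $25; credit = $750 − $25 = $725.

$725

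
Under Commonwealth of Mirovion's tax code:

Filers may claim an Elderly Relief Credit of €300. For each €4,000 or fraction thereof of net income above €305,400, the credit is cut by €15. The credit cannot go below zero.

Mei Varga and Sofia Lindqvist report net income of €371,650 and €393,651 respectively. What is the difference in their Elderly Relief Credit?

Mei (€371,650): Elderly Relief Credit: income exceeds €305,400 by €66,250, which is 17 full-or-partial €4,000 increments; reduction = 17 × €15 = €255, leaving €45.
Sofia (€393,651): Elderly Relief Credit: income exceeds €305,400 by €88,251 → 23 increments × €15 = €345 ≥ base, so the credit is €0.
Difference: |€45 − €0| = €45.

€45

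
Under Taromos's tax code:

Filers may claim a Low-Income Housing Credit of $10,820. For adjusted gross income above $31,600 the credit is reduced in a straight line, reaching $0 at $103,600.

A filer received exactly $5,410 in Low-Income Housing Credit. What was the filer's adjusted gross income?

$67,600

$5,410 is 5,410/10,820 of the full $10,820, so 5,410/10,820 of the $72,000 range has been used: income = $31,600 + $72,000 × 5,410/10,820 = $67,600.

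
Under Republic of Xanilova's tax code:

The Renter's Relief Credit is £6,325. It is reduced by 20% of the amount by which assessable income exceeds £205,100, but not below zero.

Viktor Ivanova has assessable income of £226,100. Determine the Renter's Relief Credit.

Renter's Relief Credit: 20% of the £21,000 excess over £205,100 is £4,200; credit = £6,325 − £4,200 = £2,125.

£2,125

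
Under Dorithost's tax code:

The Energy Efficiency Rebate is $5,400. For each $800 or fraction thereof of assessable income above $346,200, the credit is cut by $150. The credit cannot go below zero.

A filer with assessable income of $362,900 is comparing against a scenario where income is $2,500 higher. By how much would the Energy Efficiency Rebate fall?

$450

At $362,900 — income exceeds $346,200 by $16,700, which is 21 full-or-partial $800 increments; reduction = 21 × $150 = $3,150, leaving $2,250.
At $365,400 — income exceeds $346,200 by $19,200, which is 24 full-or-partial $800 increments; reduction = 24 × $150 = $3,600, leaving $1,800.
Lost: $2,250 − $1,800 = $450.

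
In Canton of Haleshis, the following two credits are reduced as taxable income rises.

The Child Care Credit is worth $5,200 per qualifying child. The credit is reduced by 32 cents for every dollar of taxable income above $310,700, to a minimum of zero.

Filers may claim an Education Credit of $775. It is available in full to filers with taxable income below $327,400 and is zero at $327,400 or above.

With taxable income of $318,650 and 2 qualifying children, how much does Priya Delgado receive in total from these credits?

Child Care Credit: base = 2 × $5,200 = $10,400. 32% of the $7,950 excess over $310,700 is $2,544; credit = $10,400 − $2,544 = $7,856.
Education Credit: $318,650 is below the $327,400 cutoff, so the full $775 applies.
Total: $7,856 + $775 = $8,631.

$8,631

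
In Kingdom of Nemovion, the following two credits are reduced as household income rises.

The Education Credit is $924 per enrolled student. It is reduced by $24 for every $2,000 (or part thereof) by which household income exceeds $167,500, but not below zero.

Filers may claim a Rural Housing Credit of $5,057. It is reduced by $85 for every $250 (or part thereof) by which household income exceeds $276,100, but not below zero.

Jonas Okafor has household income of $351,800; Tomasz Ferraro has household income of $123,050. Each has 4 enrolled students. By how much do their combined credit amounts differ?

$7,289

Jonas ($351,800): Education Credit: base = 4 × $924 = $3,696. income exceeds $167,500 by $184,300, which is 93 full-or-partial $2,000 increments; reduction = 93 × $24 = $2,232, leaving $1,464. Rural Housing Credit: income exceeds $276,100 by $75,700 → 303 increments × $85 = $25,755 ≥ base, so the credit is $0. total $1,464 + $0 = $1,464
Tomasz ($123,050): Education Credit: base = 4 × $924 = $3,696. $123,050 is at or below the $167,500 threshold, so the full $3,696 applies. Rural Housing Credit: $123,050 is at or below the $276,100 threshold, so the full $5,057 applies. total $3,696 + $5,057 = $8,753
Difference: |$1,464 − $8,753| = $7,289.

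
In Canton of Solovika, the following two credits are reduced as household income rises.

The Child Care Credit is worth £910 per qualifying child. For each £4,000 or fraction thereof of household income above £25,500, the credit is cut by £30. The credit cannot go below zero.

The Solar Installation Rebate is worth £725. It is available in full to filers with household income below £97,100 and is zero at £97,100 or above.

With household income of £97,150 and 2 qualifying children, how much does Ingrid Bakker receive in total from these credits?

£1,280

Child Care Credit: base = 2 × £910 = £1,820. income exceeds £25,500 by £71,650, which is 18 full-or-partial £4,000 increments; reduction = 18 × £30 = £540, leaving £1,280.
Solar Installation Rebate: £97,150 meets or exceeds the £97,100 cutoff, so the credit is £0.
Total: £1,280 + £0 = £1,280.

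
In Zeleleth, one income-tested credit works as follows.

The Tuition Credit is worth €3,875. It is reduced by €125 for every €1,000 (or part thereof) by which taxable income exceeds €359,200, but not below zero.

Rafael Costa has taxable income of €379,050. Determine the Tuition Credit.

Tuition Credit: income exceeds €359,200 by €19,850, which is 20 full-or-partial €1,000 increments; reduction = 20 × €125 = €2,500, leaving €1,375.

€1,375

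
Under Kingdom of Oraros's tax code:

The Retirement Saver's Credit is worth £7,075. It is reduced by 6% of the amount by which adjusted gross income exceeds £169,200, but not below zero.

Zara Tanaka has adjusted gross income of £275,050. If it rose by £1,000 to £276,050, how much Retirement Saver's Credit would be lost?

£60

At £275,050 — 6% of the £105,850 excess over £169,200 is £6,351; credit = £7,075 − £6,351 = £724.
At £276,050 — 6% of the £106,850 excess over £169,200 is £6,411; credit = £7,075 − £6,411 = £664.
Lost: £724 − £664 = £60.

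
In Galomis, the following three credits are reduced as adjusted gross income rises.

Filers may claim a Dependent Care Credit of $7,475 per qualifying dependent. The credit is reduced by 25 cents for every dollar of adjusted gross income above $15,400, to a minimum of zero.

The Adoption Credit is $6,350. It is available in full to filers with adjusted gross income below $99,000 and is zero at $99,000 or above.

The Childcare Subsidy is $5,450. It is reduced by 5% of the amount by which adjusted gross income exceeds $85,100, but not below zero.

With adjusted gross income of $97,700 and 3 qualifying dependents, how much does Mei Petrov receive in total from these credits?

Dependent Care Credit: base = 3 × $7,475 = $22,425. 25% of the $82,300 excess over $15,400 is $20,575; credit = $22,425 − $20,575 = $1,850.
Adoption Credit: $97,700 is below the $99,000 cutoff, so the full $6,350 applies.
Childcare Subsidy: 5% of the $12,600 excess over $85,100 is $630; credit = $5,450 − $630 = $4,820.
Total: $1,850 + $6,350 + $4,820 = $13,020.

$13,020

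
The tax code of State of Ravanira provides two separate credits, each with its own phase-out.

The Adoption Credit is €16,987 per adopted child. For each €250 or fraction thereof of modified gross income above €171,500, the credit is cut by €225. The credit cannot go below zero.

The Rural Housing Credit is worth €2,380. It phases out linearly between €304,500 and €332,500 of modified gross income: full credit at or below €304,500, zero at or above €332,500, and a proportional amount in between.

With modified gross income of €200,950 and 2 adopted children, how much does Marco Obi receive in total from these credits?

€9,804

Adoption Credit: base = 2 × €16,987 = €33,974. income exceeds €171,500 by €29,450, which is 118 full-or-partial €250 increments; reduction = 118 × €225 = €26,550, leaving €7,424.
Rural Housing Credit: €200,950 is at or below the €304,500 threshold, so the full €2,380 applies.
Total: €7,424 + €2,380 = €9,804.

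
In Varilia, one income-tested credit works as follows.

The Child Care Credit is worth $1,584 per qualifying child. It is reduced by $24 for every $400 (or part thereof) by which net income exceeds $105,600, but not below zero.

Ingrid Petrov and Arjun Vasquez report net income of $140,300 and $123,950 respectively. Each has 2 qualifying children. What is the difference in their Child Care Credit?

Ingrid ($140,300): Child Care Credit: base = 2 × $1,584 = $3,168. income exceeds $105,600 by $34,700, which is 87 full-or-partial $400 increments; reduction = 87 × $24 = $2,088, leaving $1,080.
Arjun ($123,950): Child Care Credit: base = 2 × $1,584 = $3,168. income exceeds $105,600 by $18,350, which is 46 full-or-partial $400 increments; reduction = 46 × $24 = $1,104, leaving $2,064.
Difference: |$1,080 − $2,064| = $984.

$984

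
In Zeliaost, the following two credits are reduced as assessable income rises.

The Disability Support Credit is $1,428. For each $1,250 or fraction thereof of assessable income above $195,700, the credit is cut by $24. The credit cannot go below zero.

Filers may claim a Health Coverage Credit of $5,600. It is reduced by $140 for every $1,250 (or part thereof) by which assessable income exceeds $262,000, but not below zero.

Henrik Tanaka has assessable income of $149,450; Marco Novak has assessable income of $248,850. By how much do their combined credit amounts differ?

Henrik ($149,450): Disability Support Credit: $149,450 is at or below the $195,700 threshold, so the full $1,428 applies. Health Coverage Credit: $149,450 is at or below the $262,000 threshold, so the full $5,600 applies. total $1,428 + $5,600 = $7,028
Marco ($248,850): Disability Support Credit: income exceeds $195,700 by $53,150, which is 43 full-or-partial $1,250 increments; reduction = 43 × $24 = $1,032, leaving $396. Health Coverage Credit: $248,850 is at or below the $262,000 threshold, so the full $5,600 applies. total $396 + $5,600 = $5,996
Difference: |$7,028 − $5,996| = $1,032.

$1,032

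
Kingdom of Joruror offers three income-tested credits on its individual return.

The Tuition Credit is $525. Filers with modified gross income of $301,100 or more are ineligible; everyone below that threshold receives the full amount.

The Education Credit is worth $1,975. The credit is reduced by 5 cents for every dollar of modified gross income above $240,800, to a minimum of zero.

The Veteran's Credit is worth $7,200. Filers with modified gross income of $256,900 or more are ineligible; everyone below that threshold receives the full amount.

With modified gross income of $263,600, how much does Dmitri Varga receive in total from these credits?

$1,360

Tuition Credit: $263,600 is below the $301,100 cutoff, so the full $525 applies.
Education Credit: 5% of the $22,800 excess over $240,800 is $1,140; credit = $1,975 − $1,140 = $835.
Veteran's Credit: $263,600 meets or exceeds the $256,900 cutoff, so the credit is $0.
Total: $525 + $835 + $0 = $1,360.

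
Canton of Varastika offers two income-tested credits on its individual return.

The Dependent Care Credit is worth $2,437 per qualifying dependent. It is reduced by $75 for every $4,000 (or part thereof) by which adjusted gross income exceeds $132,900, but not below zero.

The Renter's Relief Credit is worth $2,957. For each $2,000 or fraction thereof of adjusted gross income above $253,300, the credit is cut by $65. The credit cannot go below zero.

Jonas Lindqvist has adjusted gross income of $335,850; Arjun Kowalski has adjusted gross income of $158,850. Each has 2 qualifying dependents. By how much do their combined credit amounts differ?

$6,030

Jonas ($335,850): Dependent Care Credit: base = 2 × $2,437 = $4,874. income exceeds $132,900 by $202,950, which is 51 full-or-partial $4,000 increments; reduction = 51 × $75 = $3,825, leaving $1,049. Renter's Relief Credit: income exceeds $253,300 by $82,550, which is 42 full-or-partial $2,000 increments; reduction = 42 × $65 = $2,730, leaving $227. total $1,049 + $227 = $1,276
Arjun ($158,850): Dependent Care Credit: base = 2 × $2,437 = $4,874. income exceeds $132,900 by $25,950, which is 7 full-or-partial $4,000 increments; reduction = 7 × $75 = $525, leaving $4,349. Renter's Relief Credit: $158,850 is at or below the $253,300 threshold, so the full $2,957 applies. total $4,349 + $2,957 = $7,306
Difference: |$1,276 − $7,306| = $6,030.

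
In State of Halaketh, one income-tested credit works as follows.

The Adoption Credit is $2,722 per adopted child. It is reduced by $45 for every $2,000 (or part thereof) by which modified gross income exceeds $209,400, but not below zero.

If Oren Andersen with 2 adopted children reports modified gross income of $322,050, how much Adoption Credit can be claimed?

$2,879

Adoption Credit: base = 2 × $2,722 = $5,444. income exceeds $209,400 by $112,650, which is 57 full-or-partial $2,000 increments; reduction = 57 × $45 = $2,565, leaving $2,879.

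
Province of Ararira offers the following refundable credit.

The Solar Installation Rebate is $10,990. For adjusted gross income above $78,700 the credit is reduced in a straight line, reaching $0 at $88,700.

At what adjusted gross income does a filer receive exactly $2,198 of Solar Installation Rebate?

$2,198 is 2,198/10,990 of the full $10,990, so 8,792/10,990 of the $10,000 range has been used: income = $78,700 + $10,000 × 8,792/10,990 = $86,700.

$86,700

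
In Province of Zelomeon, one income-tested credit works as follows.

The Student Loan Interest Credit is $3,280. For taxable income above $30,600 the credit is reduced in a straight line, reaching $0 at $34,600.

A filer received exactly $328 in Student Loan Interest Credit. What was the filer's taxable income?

$328 is 328/3,280 of the full $3,280, so 2,952/3,280 of the $4,000 range has been used: income = $30,600 + $4,000 × 2,952/3,280 = $34,200.

$34,200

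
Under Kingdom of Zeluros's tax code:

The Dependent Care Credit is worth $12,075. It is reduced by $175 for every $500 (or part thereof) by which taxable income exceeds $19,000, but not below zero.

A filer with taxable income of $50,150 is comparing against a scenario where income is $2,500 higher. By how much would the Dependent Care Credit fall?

$875

At $50,150 — income exceeds $19,000 by $31,150, which is 63 full-or-partial $500 increments; reduction = 63 × $175 = $11,025, leaving $1,050.
At $52,650 — income exceeds $19,000 by $33,650, which is 68 full-or-partial $500 increments; reduction = 68 × $175 = $11,900, leaving $175.
Lost: $1,050 − $175 = $875.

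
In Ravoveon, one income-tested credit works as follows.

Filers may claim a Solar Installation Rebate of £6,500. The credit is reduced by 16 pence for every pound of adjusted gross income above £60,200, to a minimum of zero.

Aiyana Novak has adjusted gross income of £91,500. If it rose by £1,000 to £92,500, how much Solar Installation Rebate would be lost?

£160

At £91,500 — 16% of the £31,300 excess over £60,200 is £5,008; credit = £6,500 − £5,008 = £1,492.
At £92,500 — 16% of the £32,300 excess over £60,200 is £5,168; credit = £6,500 − £5,168 = £1,332.
Lost: £1,492 − £1,332 = £160.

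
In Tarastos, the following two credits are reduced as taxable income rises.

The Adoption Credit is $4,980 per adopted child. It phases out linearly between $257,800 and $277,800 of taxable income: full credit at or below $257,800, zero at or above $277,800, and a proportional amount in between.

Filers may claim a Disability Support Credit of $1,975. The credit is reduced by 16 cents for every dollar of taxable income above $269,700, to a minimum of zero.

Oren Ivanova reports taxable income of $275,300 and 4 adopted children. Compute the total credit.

Adoption Credit: base = 4 × $4,980 = $19,920. $275,300 is $17,500 into a $20,000 phase-out range, leaving 2,500/20,000 of the credit: $19,920 × 2,500/20,000 = $2,490.
Disability Support Credit: 16% of the $5,600 excess over $269,700 is $896; credit = $1,975 − $896 = $1,079.
Total: $2,490 + $1,079 = $3,569.

$3,569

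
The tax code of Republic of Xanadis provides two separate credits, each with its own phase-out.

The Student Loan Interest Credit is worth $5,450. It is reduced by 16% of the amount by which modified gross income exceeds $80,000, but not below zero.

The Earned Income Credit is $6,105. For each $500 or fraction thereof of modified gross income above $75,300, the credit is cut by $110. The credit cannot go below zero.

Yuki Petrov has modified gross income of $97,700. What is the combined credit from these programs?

$3,773

Student Loan Interest Credit: 16% of the $17,700 excess over $80,000 is $2,832; credit = $5,450 − $2,832 = $2,618.
Earned Income Credit: income exceeds $75,300 by $22,400, which is 45 full-or-partial $500 increments; reduction = 45 × $110 = $4,950, leaving $1,155.
Total: $2,618 + $1,155 = $3,773.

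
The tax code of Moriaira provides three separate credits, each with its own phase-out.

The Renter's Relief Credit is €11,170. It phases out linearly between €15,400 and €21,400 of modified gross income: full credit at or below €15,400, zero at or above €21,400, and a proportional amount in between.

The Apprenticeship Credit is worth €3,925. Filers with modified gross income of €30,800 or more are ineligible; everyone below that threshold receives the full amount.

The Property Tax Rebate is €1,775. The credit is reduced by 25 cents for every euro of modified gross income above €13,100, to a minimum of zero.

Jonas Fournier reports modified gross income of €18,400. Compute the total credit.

€9,960

Renter's Relief Credit: €18,400 is €3,000 into a €6,000 phase-out range, leaving 3,000/6,000 of the credit: €11,170 × 3,000/6,000 = €5,585.
Apprenticeship Credit: €18,400 is below the €30,800 cutoff, so the full €3,925 applies.
Property Tax Rebate: 25% of the €5,300 excess over €13,100 is €1,325; credit = €1,775 − €1,325 = €450.
Total: €5,585 + €3,925 + €450 = €9,960.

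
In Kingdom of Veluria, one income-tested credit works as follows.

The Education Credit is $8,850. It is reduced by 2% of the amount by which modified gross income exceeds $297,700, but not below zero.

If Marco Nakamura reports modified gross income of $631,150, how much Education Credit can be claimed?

Education Credit: 2% of the $333,450 excess over $297,700 is $6,669; credit = $8,850 − $6,669 = $2,181.

$2,181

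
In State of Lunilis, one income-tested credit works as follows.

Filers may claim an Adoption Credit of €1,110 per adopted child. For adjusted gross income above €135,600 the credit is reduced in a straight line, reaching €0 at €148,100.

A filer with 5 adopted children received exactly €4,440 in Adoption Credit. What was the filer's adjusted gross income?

Full credit = 5 × €1,110 = €5,550.
€4,440 is 4,440/5,550 of the full €5,550, so 1,110/5,550 of the €12,500 range has been used: income = €135,600 + €12,500 × 1,110/5,550 = €138,100.

€138,100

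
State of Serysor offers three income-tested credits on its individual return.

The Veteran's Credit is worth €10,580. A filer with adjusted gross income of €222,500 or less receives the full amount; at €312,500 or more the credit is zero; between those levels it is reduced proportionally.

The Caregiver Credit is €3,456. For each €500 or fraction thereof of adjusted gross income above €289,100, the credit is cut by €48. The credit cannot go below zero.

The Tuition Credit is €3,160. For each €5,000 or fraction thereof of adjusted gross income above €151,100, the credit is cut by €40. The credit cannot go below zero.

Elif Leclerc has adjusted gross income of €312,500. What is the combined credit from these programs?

€3,040

Veteran's Credit: €312,500 is at or above €312,500, so the credit is €0.
Caregiver Credit: income exceeds €289,100 by €23,400, which is 47 full-or-partial €500 increments; reduction = 47 × €48 = €2,256, leaving €1,200.
Tuition Credit: income exceeds €151,100 by €161,400, which is 33 full-or-partial €5,000 increments; reduction = 33 × €40 = €1,320, leaving €1,840.
Total: €0 + €1,200 + €1,840 = €3,040.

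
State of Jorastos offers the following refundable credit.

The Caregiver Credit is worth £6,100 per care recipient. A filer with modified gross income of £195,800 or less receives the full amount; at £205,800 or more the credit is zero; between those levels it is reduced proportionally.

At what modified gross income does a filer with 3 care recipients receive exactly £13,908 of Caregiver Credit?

Full credit = 3 × £6,100 = £18,300.
£13,908 is 13,908/18,300 of the full £18,300, so 4,392/18,300 of the £10,000 range has been used: income = £195,800 + £10,000 × 4,392/18,300 = £198,200.

£198,200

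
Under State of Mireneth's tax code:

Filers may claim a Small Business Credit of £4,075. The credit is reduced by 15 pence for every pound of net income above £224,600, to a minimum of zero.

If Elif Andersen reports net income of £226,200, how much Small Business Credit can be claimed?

£3,835

Small Business Credit: 15% of the £1,600 excess over £224,600 is £240; credit = £4,075 − £240 = £3,835.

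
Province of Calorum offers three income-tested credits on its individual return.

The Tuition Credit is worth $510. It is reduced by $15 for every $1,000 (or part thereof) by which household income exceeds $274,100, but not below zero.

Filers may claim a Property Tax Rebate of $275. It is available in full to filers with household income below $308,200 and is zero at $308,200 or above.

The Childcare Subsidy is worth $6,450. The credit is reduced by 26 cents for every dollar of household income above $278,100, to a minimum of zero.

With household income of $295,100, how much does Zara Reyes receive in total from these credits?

$2,500

Tuition Credit: income exceeds $274,100 by $21,000, which is 21 full-or-partial $1,000 increments; reduction = 21 × $15 = $315, leaving $195.
Property Tax Rebate: $295,100 is below the $308,200 cutoff, so the full $275 applies.
Childcare Subsidy: 26% of the $17,000 excess over $278,100 is $4,420; credit = $6,450 − $4,420 = $2,030.
Total: $195 + $275 + $2,030 = $2,500.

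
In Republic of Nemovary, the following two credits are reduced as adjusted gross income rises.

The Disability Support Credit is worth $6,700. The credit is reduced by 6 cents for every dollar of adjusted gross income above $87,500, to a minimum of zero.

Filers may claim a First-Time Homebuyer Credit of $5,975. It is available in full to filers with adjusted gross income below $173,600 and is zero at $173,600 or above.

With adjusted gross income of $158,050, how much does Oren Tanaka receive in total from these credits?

Disability Support Credit: 6% of the $70,550 excess over $87,500 is $4,233; credit = $6,700 − $4,233 = $2,467.
First-Time Homebuyer Credit: $158,050 is below the $173,600 cutoff, so the full $5,975 applies.
Total: $2,467 + $5,975 = $8,442.

$8,442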